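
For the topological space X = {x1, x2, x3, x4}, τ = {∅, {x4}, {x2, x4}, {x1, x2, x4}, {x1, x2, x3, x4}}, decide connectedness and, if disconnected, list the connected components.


(X, τ) is connected.

Find clopen sets (U ∈ τ with X ∖ U ∈ τ):
  U = ∅, X ∖ U = {x1, x2, x3, x4} — both open, so U is clopen.
  U = {x1, x2, x3, x4}, X ∖ U = ∅ — both open, so U is clopen.
Only trivial clopens (∅ and X) exist, so (X, τ) is connected.
Compute connected components by grouping points that agree on all clopens:
  component: {x1, x2, x3, x4}


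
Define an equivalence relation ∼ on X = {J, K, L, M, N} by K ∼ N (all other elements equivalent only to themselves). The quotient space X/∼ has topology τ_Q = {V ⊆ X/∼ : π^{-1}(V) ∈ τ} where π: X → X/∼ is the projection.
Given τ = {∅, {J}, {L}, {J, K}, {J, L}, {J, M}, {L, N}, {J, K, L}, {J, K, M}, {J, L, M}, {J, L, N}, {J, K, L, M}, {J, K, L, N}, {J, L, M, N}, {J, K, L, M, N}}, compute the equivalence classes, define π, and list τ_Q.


X/∼ = {[J], [K=N], [L], [M]}; |τ_Q| = 8.

Equivalence classes: [J], [K=N], [L], [M].
Quotient map π: X → X/∼ sends J ↦ [J], K ↦ [K=N], L ↦ [L], M ↦ [M], N ↦ [K=N].
For each subset V ⊆ X/∼, compute π^{-1}(V) ⊆ X and check whether π^{-1}(V) ∈ τ. V is open in τ_Q iff π^{-1}(V) ∈ τ.
  V = {}: π^{-1}(V) = ∅ ∈ τ ✓.
  V = {[J]}: π^{-1}(V) = {J} ∈ τ ✓.
  V = {[K=N]}: π^{-1}(V) = {K, N} ∉ τ ✗.
  V = {[J], [K=N]}: π^{-1}(V) = {J, K, N} ∉ τ ✗.
  V = {[L]}: π^{-1}(V) = {L} ∈ τ ✓.
  V = {[J], [L]}: π^{-1}(V) = {J, L} ∈ τ ✓.
  V = {[K=N], [L]}: π^{-1}(V) = {K, L, N} ∉ τ ✗.
  V = {[J], [K=N], [L]}: π^{-1}(V) = {J, K, L, N} ∈ τ ✓.
  V = {[M]}: π^{-1}(V) = {M} ∉ τ ✗.
  V = {[J], [M]}: π^{-1}(V) = {J, M} ∈ τ ✓.
  V = {[K=N], [M]}: π^{-1}(V) = {K, M, N} ∉ τ ✗.
  V = {[J], [K=N], [M]}: π^{-1}(V) = {J, K, M, N} ∉ τ ✗.
  V = {[L], [M]}: π^{-1}(V) = {L, M} ∉ τ ✗.
  V = {[J], [L], [M]}: π^{-1}(V) = {J, L, M} ∈ τ ✓.
  V = {[K=N], [L], [M]}: π^{-1}(V) = {K, L, M, N} ∉ τ ✗.
  V = {[J], [K=N], [L], [M]}: π^{-1}(V) = {J, K, L, M, N} ∈ τ ✓.
Open sets in the quotient: τ_Q = {{}, {[J]}, {[L]}, {[J], [L]}, {[J], [K=N], [L]}, {[J], [M]}, {[J], [L], [M]}, {[J], [K=N], [L], [M]}} (8 elements).


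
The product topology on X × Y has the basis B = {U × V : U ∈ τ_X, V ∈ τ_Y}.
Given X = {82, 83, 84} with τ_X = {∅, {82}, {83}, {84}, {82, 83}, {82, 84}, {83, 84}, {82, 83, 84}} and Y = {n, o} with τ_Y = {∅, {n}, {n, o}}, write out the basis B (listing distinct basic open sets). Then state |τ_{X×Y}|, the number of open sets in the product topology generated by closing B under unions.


Basis B = {∅ × ∅, {82} × {n}, {83} × {n}, {84} × {n}, {82} × {n, o}, {82, 83} × {n}, {82, 84} × {n}, {83} × {n, o}, {83, 84} × {n}, {84} × {n, o}, {82, 83, 84} × {n}, {82, 83} × {n, o}, {82, 84} × {n, o}, {83, 84} × {n, o}, {82, 83, 84} × {n, o}}; |τ_{X×Y}| = 27.

Enumerate products U × V with U ∈ τ_X, V ∈ τ_Y (deduplicated):
  ∅ × ∅ = {} (∅)
  {82} × {n} = {(82,n)}
  {83} × {n} = {(83,n)}
  {84} × {n} = {(84,n)}
  {82} × {n, o} = {(82,n), (82,o)}
  {82, 83} × {n} = {(82,n), (83,n)}
  {82, 84} × {n} = {(82,n), (84,n)}
  {83} × {n, o} = {(83,n), (83,o)}
  {83, 84} × {n} = {(83,n), (84,n)}
  {84} × {n, o} = {(84,n), (84,o)}
  {82, 83, 84} × {n} = {(82,n), (83,n), (84,n)}
  {82, 83} × {n, o} = {(82,n), (82,o), (83,n), (83,o)}
  {82, 84} × {n, o} = {(82,n), (82,o), (84,n), (84,o)}
  {83, 84} × {n, o} = {(83,n), (83,o), (84,n), (84,o)}
  {82, 83, 84} × {n, o} = {(82,n), (82,o), (83,n), (83,o), (84,n), (84,o)}
These 15 distinct sets form the basis B.
Close under arbitrary unions to get τ_{X×Y}; counting gives |τ_{X×Y}| = 27.


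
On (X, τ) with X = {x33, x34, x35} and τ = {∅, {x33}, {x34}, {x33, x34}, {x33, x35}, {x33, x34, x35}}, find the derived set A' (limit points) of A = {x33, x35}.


A' = {x35}

For each x ∈ X, list the open sets U ∈ τ with x ∈ U, then check whether U ∩ (A ∖ {x}) ≠ ∅ for every such U.
  x = x33: open {x33} ∋ x has {x33} ∩ (A ∖ {x33}) = ∅, so x is NOT a limit point.
  x = x34: open {x34} ∋ x has {x34} ∩ (A ∖ {x34}) = ∅, so x is NOT a limit point.
  x = x35: opens ∋ x are {x33, x35}, {x33, x34, x35}; each meets A ∖ {x35}, so x IS a limit point.
Collecting: A' = {x35}.


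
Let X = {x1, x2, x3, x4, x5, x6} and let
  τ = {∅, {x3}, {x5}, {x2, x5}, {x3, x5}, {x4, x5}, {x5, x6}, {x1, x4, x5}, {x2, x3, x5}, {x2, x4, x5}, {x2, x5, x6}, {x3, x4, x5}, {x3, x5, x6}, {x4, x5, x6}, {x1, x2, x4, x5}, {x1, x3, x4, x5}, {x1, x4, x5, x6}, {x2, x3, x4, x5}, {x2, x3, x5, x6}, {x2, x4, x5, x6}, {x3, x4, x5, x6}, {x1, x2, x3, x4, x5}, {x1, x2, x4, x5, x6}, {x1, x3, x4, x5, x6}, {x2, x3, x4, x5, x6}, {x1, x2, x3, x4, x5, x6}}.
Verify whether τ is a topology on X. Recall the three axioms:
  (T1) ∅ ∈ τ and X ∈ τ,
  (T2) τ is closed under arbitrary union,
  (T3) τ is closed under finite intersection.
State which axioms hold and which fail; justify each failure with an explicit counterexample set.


τ IS a topology on X.

Axiom (T1): ∅ ∈ τ? Yes; X ∈ τ? Yes.
Axiom (T2/T3): check pairwise unions and intersections of members of τ.
All pairwise intersections and unions checked — each lies in τ. Therefore τ satisfies (T1), (T2), (T3): it IS a topology on X.


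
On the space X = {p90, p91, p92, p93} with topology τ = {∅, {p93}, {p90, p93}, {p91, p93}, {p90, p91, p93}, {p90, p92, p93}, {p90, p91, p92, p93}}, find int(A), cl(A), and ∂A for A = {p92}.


int(A) = ∅, cl(A) = {p92}, ∂A = {p92}.

Closed sets in (X, τ) are complements of opens:
  closed(X, τ) = {∅, {p91}, {p92}, {p90, p92}, {p91, p92}, {p90, p91, p92}, {p90, p91, p92, p93}}.
int(A) = ⋃ {U ∈ τ : U ⊆ A}. Opens contained in A: ∅.
Taking the union of these: int(A) = ∅.
cl(A) = ⋂ {C closed : A ⊆ C}. Closed sets containing A: {p92}, {p90, p92}, {p91, p92}, {p90, p91, p92}, {p90, p91, p92, p93}.
Intersecting these: cl(A) = {p92}.
∂A = cl(A) ∖ int(A) = {p92} ∖ ∅ = {p92}.


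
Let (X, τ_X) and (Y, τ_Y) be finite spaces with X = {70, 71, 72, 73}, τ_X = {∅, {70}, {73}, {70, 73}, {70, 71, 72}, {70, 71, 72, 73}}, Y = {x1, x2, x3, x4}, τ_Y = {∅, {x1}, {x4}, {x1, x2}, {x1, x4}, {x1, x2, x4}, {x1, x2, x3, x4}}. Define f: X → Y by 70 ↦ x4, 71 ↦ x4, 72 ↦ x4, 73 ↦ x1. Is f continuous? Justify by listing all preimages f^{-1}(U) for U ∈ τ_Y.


f IS continuous.

Compute f^{-1}(U) for each U ∈ τ_Y:
  U = ∅: f^{-1}(U) = ∅ ∈ τ_X ✓.
  U = {x1}: f^{-1}(U) = {73} ∈ τ_X ✓.
  U = {x4}: f^{-1}(U) = {70, 71, 72} ∈ τ_X ✓.
  U = {x1, x2}: f^{-1}(U) = {73} ∈ τ_X ✓.
  U = {x1, x4}: f^{-1}(U) = {70, 71, 72, 73} ∈ τ_X ✓.
  U = {x1, x2, x4}: f^{-1}(U) = {70, 71, 72, 73} ∈ τ_X ✓.
  U = {x1, x2, x3, x4}: f^{-1}(U) = {70, 71, 72, 73} ∈ τ_X ✓.
Every preimage lies in τ_X, so f IS continuous.


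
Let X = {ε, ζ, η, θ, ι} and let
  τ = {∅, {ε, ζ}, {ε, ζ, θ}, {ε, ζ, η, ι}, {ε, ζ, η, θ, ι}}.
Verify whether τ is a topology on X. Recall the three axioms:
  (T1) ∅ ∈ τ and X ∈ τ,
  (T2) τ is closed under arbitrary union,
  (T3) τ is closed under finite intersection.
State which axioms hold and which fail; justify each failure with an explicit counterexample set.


τ IS a topology on X.

Axiom (T1): ∅ ∈ τ? Yes; X ∈ τ? Yes.
Axiom (T2/T3): check pairwise unions and intersections of members of τ.
All pairwise intersections and unions checked — each lies in τ. Therefore τ satisfies (T1), (T2), (T3): it IS a topology on X.


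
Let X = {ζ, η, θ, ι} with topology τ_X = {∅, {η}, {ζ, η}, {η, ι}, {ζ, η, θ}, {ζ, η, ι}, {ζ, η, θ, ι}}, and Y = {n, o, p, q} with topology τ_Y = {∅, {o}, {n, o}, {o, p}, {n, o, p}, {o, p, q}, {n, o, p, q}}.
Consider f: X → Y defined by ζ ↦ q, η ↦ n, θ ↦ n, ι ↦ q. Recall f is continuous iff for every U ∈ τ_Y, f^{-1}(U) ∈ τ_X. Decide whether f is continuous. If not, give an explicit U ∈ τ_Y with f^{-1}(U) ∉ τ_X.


f is NOT continuous.

Compute f^{-1}(U) for each U ∈ τ_Y:
  U = ∅: f^{-1}(U) = ∅ ∈ τ_X ✓.
  U = {o}: f^{-1}(U) = ∅ ∈ τ_X ✓.
  U = {n, o}: f^{-1}(U) = {η, θ} ∉ τ_X ✗.
  U = {o, p}: f^{-1}(U) = ∅ ∈ τ_X ✓.
  U = {n, o, p}: f^{-1}(U) = {η, θ} ∉ τ_X ✗.
  U = {o, p, q}: f^{-1}(U) = {ζ, ι} ∉ τ_X ✗.
  U = {n, o, p, q}: f^{-1}(U) = {ζ, η, θ, ι} ∈ τ_X ✓.
Found U = {n, o} with f^{-1}(U) = {η, θ} not in τ_X. Therefore f is NOT continuous.


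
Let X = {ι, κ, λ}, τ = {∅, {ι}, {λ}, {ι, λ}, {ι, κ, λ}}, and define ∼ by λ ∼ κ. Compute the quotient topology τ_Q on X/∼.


X/∼ = {[ι], [κ=λ]}; |τ_Q| = 3.

Equivalence classes: [ι], [κ=λ].
Quotient map π: X → X/∼ sends ι ↦ [ι], κ ↦ [κ=λ], λ ↦ [κ=λ].
For each subset V ⊆ X/∼, compute π^{-1}(V) ⊆ X and check whether π^{-1}(V) ∈ τ. V is open in τ_Q iff π^{-1}(V) ∈ τ.
  V = {}: π^{-1}(V) = ∅ ∈ τ ✓.
  V = {[ι]}: π^{-1}(V) = {ι} ∈ τ ✓.
  V = {[κ=λ]}: π^{-1}(V) = {κ, λ} ∉ τ ✗.
  V = {[ι], [κ=λ]}: π^{-1}(V) = {ι, κ, λ} ∈ τ ✓.
Open sets in the quotient: τ_Q = {{}, {[ι]}, {[ι], [κ=λ]}} (3 elements).


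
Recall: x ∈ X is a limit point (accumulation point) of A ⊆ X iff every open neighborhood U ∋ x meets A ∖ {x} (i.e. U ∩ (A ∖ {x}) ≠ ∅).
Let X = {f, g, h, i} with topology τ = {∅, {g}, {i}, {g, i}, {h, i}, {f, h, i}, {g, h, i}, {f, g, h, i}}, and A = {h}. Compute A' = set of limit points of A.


A' = {f}

For each x ∈ X, list the open sets U ∈ τ with x ∈ U, then check whether U ∩ (A ∖ {x}) ≠ ∅ for every such U.
  x = f: opens ∋ x are {f, h, i}, {f, g, h, i}; each meets A ∖ {f}, so x IS a limit point.
  x = g: open {g} ∋ x has {g} ∩ (A ∖ {g}) = ∅, so x is NOT a limit point.
  x = h: open {h, i} ∋ x has {h, i} ∩ (A ∖ {h}) = ∅, so x is NOT a limit point.
  x = i: open {i} ∋ x has {i} ∩ (A ∖ {i}) = ∅, so x is NOT a limit point.
Collecting: A' = {f}.


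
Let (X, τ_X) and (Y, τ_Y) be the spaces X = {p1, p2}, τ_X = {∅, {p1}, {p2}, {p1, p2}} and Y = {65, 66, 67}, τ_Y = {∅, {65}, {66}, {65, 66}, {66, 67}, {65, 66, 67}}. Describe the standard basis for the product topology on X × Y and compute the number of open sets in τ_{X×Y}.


Basis B = {∅ × ∅, {p1} × {65}, {p1} × {66}, {p2} × {65}, {p2} × {66}, {p1} × {65, 66}, {p1, p2} × {65}, {p1} × {66, 67}, {p1, p2} × {66}, {p2} × {65, 66}, {p2} × {66, 67}, {p1} × {65, 66, 67}, {p2} × {65, 66, 67}, {p1, p2} × {65, 66}, {p1, p2} × {66, 67}, {p1, p2} × {65, 66, 67}}; |τ_{X×Y}| = 36.

Enumerate products U × V with U ∈ τ_X, V ∈ τ_Y (deduplicated):
  ∅ × ∅ = {} (∅)
  {p1} × {65} = {(p1,65)}
  {p1} × {66} = {(p1,66)}
  {p2} × {65} = {(p2,65)}
  {p2} × {66} = {(p2,66)}
  {p1} × {65, 66} = {(p1,65), (p1,66)}
  {p1, p2} × {65} = {(p1,65), (p2,65)}
  {p1} × {66, 67} = {(p1,66), (p1,67)}
  {p1, p2} × {66} = {(p1,66), (p2,66)}
  {p2} × {65, 66} = {(p2,65), (p2,66)}
  {p2} × {66, 67} = {(p2,66), (p2,67)}
  {p1} × {65, 66, 67} = {(p1,65), (p1,66), (p1,67)}
  {p2} × {65, 66, 67} = {(p2,65), (p2,66), (p2,67)}
  {p1, p2} × {65, 66} = {(p1,65), (p1,66), (p2,65), (p2,66)}
  {p1, p2} × {66, 67} = {(p1,66), (p1,67), (p2,66), (p2,67)}
  {p1, p2} × {65, 66, 67} = {(p1,65), (p1,66), (p1,67), (p2,65), (p2,66), (p2,67)}
These 16 distinct sets form the basis B.
Close under arbitrary unions to get τ_{X×Y}; counting gives |τ_{X×Y}| = 36.


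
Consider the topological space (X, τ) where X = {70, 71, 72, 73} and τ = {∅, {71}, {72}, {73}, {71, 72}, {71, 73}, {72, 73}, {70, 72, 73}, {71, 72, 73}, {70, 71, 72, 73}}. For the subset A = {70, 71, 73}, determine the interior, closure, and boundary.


int(A) = {71, 73}, cl(A) = {70, 71, 73}, ∂A = {70}.

Closed sets in (X, τ) are complements of opens:
  closed(X, τ) = {∅, {70}, {71}, {70, 71}, {70, 72}, {70, 73}, {70, 71, 72}, {70, 71, 73}, {70, 72, 73}, {70, 71, 72, 73}}.
int(A) = ⋃ {U ∈ τ : U ⊆ A}. Opens contained in A: ∅, {71}, {73}, {71, 73}.
Taking the union of these: int(A) = {71, 73}.
cl(A) = ⋂ {C closed : A ⊆ C}. Closed sets containing A: {70, 71, 73}, {70, 71, 72, 73}.
Intersecting these: cl(A) = {70, 71, 73}.
∂A = cl(A) ∖ int(A) = {70, 71, 73} ∖ {71, 73} = {70}.


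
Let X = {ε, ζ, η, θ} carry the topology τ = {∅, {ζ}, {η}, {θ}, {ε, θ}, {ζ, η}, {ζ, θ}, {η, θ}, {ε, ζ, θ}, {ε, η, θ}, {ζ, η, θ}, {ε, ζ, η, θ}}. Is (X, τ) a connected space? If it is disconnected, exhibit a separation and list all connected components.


(X, τ) is disconnected; components = [{ζ}, {η}, {ε, θ}].

Find clopen sets (U ∈ τ with X ∖ U ∈ τ):
  U = ∅, X ∖ U = {ε, ζ, η, θ} — both open, so U is clopen.
  U = {ζ}, X ∖ U = {ε, η, θ} — both open, so U is clopen.
  U = {η}, X ∖ U = {ε, ζ, θ} — both open, so U is clopen.
  U = {ε, θ}, X ∖ U = {ζ, η} — both open, so U is clopen.
  U = {ζ, η}, X ∖ U = {ε, θ} — both open, so U is clopen.
  U = {ε, ζ, θ}, X ∖ U = {η} — both open, so U is clopen.
  U = {ε, η, θ}, X ∖ U = {ζ} — both open, so U is clopen.
  U = {ε, ζ, η, θ}, X ∖ U = ∅ — both open, so U is clopen.
Nontrivial clopen(s) exist: e.g. {η}. So (X, τ) is disconnected.
Compute connected components by grouping points that agree on all clopens:
  component: {ζ}
  component: {η}
  component: {ε, θ}


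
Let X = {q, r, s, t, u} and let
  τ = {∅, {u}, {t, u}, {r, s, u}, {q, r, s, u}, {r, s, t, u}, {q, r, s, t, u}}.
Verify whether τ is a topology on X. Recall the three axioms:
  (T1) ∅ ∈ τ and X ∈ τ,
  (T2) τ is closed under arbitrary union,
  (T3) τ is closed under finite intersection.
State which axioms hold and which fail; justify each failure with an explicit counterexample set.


τ IS a topology on X.

Axiom (T1): ∅ ∈ τ? Yes; X ∈ τ? Yes.
Axiom (T2/T3): check pairwise unions and intersections of members of τ.
All pairwise intersections and unions checked — each lies in τ. Therefore τ satisfies (T1), (T2), (T3): it IS a topology on X.


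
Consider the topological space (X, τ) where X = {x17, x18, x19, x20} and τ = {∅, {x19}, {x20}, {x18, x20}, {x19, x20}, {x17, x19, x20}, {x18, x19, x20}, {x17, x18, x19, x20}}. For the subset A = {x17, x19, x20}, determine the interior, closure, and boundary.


int(A) = {x17, x19, x20}, cl(A) = {x17, x18, x19, x20}, ∂A = {x18}.

Closed sets in (X, τ) are complements of opens:
  closed(X, τ) = {∅, {x17}, {x18}, {x17, x18}, {x17, x19}, {x17, x18, x19}, {x17, x18, x20}, {x17, x18, x19, x20}}.
int(A) = ⋃ {U ∈ τ : U ⊆ A}. Opens contained in A: ∅, {x19}, {x20}, {x19, x20}, {x17, x19, x20}.
Taking the union of these: int(A) = {x17, x19, x20}.
cl(A) = ⋂ {C closed : A ⊆ C}. Closed sets containing A: {x17, x18, x19, x20}.
Intersecting these: cl(A) = {x17, x18, x19, x20}.
∂A = cl(A) ∖ int(A) = {x17, x18, x19, x20} ∖ {x17, x19, x20} = {x18}.


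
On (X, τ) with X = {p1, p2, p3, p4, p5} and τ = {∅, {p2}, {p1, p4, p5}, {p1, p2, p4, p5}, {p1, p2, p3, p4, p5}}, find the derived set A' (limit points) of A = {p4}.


A' = {p1, p3, p5}

For each x ∈ X, list the open sets U ∈ τ with x ∈ U, then check whether U ∩ (A ∖ {x}) ≠ ∅ for every such U.
  x = p1: opens ∋ x are {p1, p4, p5}, {p1, p2, p4, p5}, {p1, p2, p3, p4, p5}; each meets A ∖ {p1}, so x IS a limit point.
  x = p2: open {p2} ∋ x has {p2} ∩ (A ∖ {p2}) = ∅, so x is NOT a limit point.
  x = p3: opens ∋ x are {p1, p2, p3, p4, p5}; each meets A ∖ {p3}, so x IS a limit point.
  x = p4: open {p1, p4, p5} ∋ x has {p1, p4, p5} ∩ (A ∖ {p4}) = ∅, so x is NOT a limit point.
  x = p5: opens ∋ x are {p1, p4, p5}, {p1, p2, p4, p5}, {p1, p2, p3, p4, p5}; each meets A ∖ {p5}, so x IS a limit point.
Collecting: A' = {p1, p3, p5}.


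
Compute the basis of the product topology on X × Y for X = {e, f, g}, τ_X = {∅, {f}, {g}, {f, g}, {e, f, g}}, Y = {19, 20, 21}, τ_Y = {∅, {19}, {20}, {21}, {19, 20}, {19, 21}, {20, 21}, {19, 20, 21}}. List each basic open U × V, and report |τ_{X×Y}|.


Basis B = {∅ × ∅, {f} × {19}, {f} × {20}, {f} × {21}, {g} × {19}, {g} × {20}, {g} × {21}, {f} × {19, 20}, {f} × {19, 21}, {f, g} × {19}, {f} × {20, 21}, {f, g} × {20}, {f, g} × {21}, {g} × {19, 20}, {g} × {19, 21}, {g} × {20, 21}, {e, f, g} × {19}, {e, f, g} × {20}, {e, f, g} × {21}, {f} × {19, 20, 21}, {g} × {19, 20, 21}, {f, g} × {19, 20}, {f, g} × {19, 21}, {f, g} × {20, 21}, {e, f, g} × {19, 20}, {e, f, g} × {19, 21}, {e, f, g} × {20, 21}, {f, g} × {19, 20, 21}, {e, f, g} × {19, 20, 21}}; |τ_{X×Y}| = 125.

Enumerate products U × V with U ∈ τ_X, V ∈ τ_Y (deduplicated):
  ∅ × ∅ = {} (∅)
  {f} × {19} = {(f,19)}
  {f} × {20} = {(f,20)}
  {f} × {21} = {(f,21)}
  {g} × {19} = {(g,19)}
  {g} × {20} = {(g,20)}
  {g} × {21} = {(g,21)}
  {f} × {19, 20} = {(f,19), (f,20)}
  {f} × {19, 21} = {(f,19), (f,21)}
  {f, g} × {19} = {(f,19), (g,19)}
  {f} × {20, 21} = {(f,20), (f,21)}
  {f, g} × {20} = {(f,20), (g,20)}
  {f, g} × {21} = {(f,21), (g,21)}
  {g} × {19, 20} = {(g,19), (g,20)}
  {g} × {19, 21} = {(g,19), (g,21)}
  {g} × {20, 21} = {(g,20), (g,21)}
  {e, f, g} × {19} = {(e,19), (f,19), (g,19)}
  {e, f, g} × {20} = {(e,20), (f,20), (g,20)}
  {e, f, g} × {21} = {(e,21), (f,21), (g,21)}
  {f} × {19, 20, 21} = {(f,19), (f,20), (f,21)}
  {g} × {19, 20, 21} = {(g,19), (g,20), (g,21)}
  {f, g} × {19, 20} = {(f,19), (f,20), (g,19), (g,20)}
  {f, g} × {19, 21} = {(f,19), (f,21), (g,19), (g,21)}
  {f, g} × {20, 21} = {(f,20), (f,21), (g,20), (g,21)}
  {e, f, g} × {19, 20} = {(e,19), (e,20), (f,19), (f,20), (g,19), (g,20)}
  {e, f, g} × {19, 21} = {(e,19), (e,21), (f,19), (f,21), (g,19), (g,21)}
  {e, f, g} × {20, 21} = {(e,20), (e,21), (f,20), (f,21), (g,20), (g,21)}
  {f, g} × {19, 20, 21} = {(f,19), (f,20), (f,21), (g,19), (g,20), (g,21)}
  {e, f, g} × {19, 20, 21} = {(e,19), (e,20), (e,21), (f,19), (f,20), (f,21), (g,19), (g,20), (g,21)}
These 29 distinct sets form the basis B.
Close under arbitrary unions to get τ_{X×Y}; counting gives |τ_{X×Y}| = 125.


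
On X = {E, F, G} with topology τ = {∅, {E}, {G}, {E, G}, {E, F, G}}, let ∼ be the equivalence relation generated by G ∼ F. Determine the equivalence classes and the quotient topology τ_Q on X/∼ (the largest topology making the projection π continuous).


X/∼ = {[E], [F=G]}; |τ_Q| = 3.

Equivalence classes: [E], [F=G].
Quotient map π: X → X/∼ sends E ↦ [E], F ↦ [F=G], G ↦ [F=G].
For each subset V ⊆ X/∼, compute π^{-1}(V) ⊆ X and check whether π^{-1}(V) ∈ τ. V is open in τ_Q iff π^{-1}(V) ∈ τ.
  V = {}: π^{-1}(V) = ∅ ∈ τ ✓.
  V = {[E]}: π^{-1}(V) = {E} ∈ τ ✓.
  V = {[F=G]}: π^{-1}(V) = {F, G} ∉ τ ✗.
  V = {[E], [F=G]}: π^{-1}(V) = {E, F, G} ∈ τ ✓.
Open sets in the quotient: τ_Q = {{}, {[E]}, {[E], [F=G]}} (3 elements).


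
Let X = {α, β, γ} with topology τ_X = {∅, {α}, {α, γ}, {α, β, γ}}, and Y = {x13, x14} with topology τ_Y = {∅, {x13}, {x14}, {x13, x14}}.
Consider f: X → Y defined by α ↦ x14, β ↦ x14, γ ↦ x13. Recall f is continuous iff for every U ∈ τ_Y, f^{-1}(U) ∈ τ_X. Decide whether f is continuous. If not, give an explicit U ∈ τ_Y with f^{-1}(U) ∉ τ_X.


f is NOT continuous.

Compute f^{-1}(U) for each U ∈ τ_Y:
  U = ∅: f^{-1}(U) = ∅ ∈ τ_X ✓.
  U = {x13}: f^{-1}(U) = {γ} ∉ τ_X ✗.
  U = {x14}: f^{-1}(U) = {α, β} ∉ τ_X ✗.
  U = {x13, x14}: f^{-1}(U) = {α, β, γ} ∈ τ_X ✓.
Found U = {x13} with f^{-1}(U) = {γ} not in τ_X. Therefore f is NOT continuous.


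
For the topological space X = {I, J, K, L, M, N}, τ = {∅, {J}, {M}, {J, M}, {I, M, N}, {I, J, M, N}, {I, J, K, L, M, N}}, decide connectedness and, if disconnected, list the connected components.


(X, τ) is connected.

Find clopen sets (U ∈ τ with X ∖ U ∈ τ):
  U = ∅, X ∖ U = {I, J, K, L, M, N} — both open, so U is clopen.
  U = {I, J, K, L, M, N}, X ∖ U = ∅ — both open, so U is clopen.
Only trivial clopens (∅ and X) exist, so (X, τ) is connected.
Compute connected components by grouping points that agree on all clopens:
  component: {I, J, K, L, M, N}


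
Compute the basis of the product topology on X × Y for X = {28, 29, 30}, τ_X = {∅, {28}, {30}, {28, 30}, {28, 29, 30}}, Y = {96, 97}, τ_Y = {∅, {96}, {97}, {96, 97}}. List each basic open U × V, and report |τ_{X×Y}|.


Basis B = {∅ × ∅, {28} × {96}, {28} × {97}, {30} × {96}, {30} × {97}, {28} × {96, 97}, {28, 30} × {96}, {28, 30} × {97}, {30} × {96, 97}, {28, 29, 30} × {96}, {28, 29, 30} × {97}, {28, 30} × {96, 97}, {28, 29, 30} × {96, 97}}; |τ_{X×Y}| = 25.

Enumerate products U × V with U ∈ τ_X, V ∈ τ_Y (deduplicated):
  ∅ × ∅ = {} (∅)
  {28} × {96} = {(28,96)}
  {28} × {97} = {(28,97)}
  {30} × {96} = {(30,96)}
  {30} × {97} = {(30,97)}
  {28} × {96, 97} = {(28,96), (28,97)}
  {28, 30} × {96} = {(28,96), (30,96)}
  {28, 30} × {97} = {(28,97), (30,97)}
  {30} × {96, 97} = {(30,96), (30,97)}
  {28, 29, 30} × {96} = {(28,96), (29,96), (30,96)}
  {28, 29, 30} × {97} = {(28,97), (29,97), (30,97)}
  {28, 30} × {96, 97} = {(28,96), (28,97), (30,96), (30,97)}
  {28, 29, 30} × {96, 97} = {(28,96), (28,97), (29,96), (29,97), (30,96), (30,97)}
These 13 distinct sets form the basis B.
Close under arbitrary unions to get τ_{X×Y}; counting gives |τ_{X×Y}| = 25.


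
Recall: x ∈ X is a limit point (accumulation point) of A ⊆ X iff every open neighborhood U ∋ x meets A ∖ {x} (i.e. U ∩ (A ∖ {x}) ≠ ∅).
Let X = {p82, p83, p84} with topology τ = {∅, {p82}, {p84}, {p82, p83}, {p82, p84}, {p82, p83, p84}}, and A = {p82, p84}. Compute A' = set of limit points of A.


A' = {p83}

For each x ∈ X, list the open sets U ∈ τ with x ∈ U, then check whether U ∩ (A ∖ {x}) ≠ ∅ for every such U.
  x = p82: open {p82} ∋ x has {p82} ∩ (A ∖ {p82}) = ∅, so x is NOT a limit point.
  x = p83: opens ∋ x are {p82, p83}, {p82, p83, p84}; each meets A ∖ {p83}, so x IS a limit point.
  x = p84: open {p84} ∋ x has {p84} ∩ (A ∖ {p84}) = ∅, so x is NOT a limit point.
Collecting: A' = {p83}.


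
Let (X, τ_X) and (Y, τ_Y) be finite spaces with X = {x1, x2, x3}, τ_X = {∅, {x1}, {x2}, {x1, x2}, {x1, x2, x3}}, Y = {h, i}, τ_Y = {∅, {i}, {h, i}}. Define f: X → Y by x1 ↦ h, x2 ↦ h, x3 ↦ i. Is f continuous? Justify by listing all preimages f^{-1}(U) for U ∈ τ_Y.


f is NOT continuous.

Compute f^{-1}(U) for each U ∈ τ_Y:
  U = ∅: f^{-1}(U) = ∅ ∈ τ_X ✓.
  U = {i}: f^{-1}(U) = {x3} ∉ τ_X ✗.
  U = {h, i}: f^{-1}(U) = {x1, x2, x3} ∈ τ_X ✓.
Found U = {i} with f^{-1}(U) = {x3} not in τ_X. Therefore f is NOT continuous.


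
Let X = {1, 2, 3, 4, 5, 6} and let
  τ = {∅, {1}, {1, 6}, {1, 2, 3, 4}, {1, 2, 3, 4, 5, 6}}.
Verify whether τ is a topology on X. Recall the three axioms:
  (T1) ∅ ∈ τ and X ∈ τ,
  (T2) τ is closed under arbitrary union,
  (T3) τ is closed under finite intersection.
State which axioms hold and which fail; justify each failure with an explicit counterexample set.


τ is NOT a topology on X.

Axiom (T1): ∅ ∈ τ? Yes; X ∈ τ? Yes.
Axiom (T2/T3): check pairwise unions and intersections of members of τ.
Counterexample for (T2): {1, 6} ∪ {1, 2, 3, 4} = {1, 2, 3, 4, 6} ∉ τ. Therefore τ is NOT a topology.


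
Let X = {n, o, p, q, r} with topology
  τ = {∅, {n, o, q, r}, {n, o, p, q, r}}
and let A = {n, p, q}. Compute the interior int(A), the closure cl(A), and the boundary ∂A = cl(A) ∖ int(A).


int(A) = ∅, cl(A) = {n, o, p, q, r}, ∂A = {n, o, p, q, r}.

Closed sets in (X, τ) are complements of opens:
  closed(X, τ) = {∅, {p}, {n, o, p, q, r}}.
int(A) = ⋃ {U ∈ τ : U ⊆ A}. Opens contained in A: ∅.
Taking the union of these: int(A) = ∅.
cl(A) = ⋂ {C closed : A ⊆ C}. Closed sets containing A: {n, o, p, q, r}.
Intersecting these: cl(A) = {n, o, p, q, r}.
∂A = cl(A) ∖ int(A) = {n, o, p, q, r} ∖ ∅ = {n, o, p, q, r}.


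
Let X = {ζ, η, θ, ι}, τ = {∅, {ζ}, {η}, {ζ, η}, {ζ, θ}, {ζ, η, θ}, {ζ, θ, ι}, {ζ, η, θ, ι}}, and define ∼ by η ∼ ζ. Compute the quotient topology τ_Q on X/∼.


X/∼ = {[ζ=η], [θ], [ι]}; |τ_Q| = 4.

Equivalence classes: [ζ=η], [θ], [ι].
Quotient map π: X → X/∼ sends ζ ↦ [ζ=η], η ↦ [ζ=η], θ ↦ [θ], ι ↦ [ι].
For each subset V ⊆ X/∼, compute π^{-1}(V) ⊆ X and check whether π^{-1}(V) ∈ τ. V is open in τ_Q iff π^{-1}(V) ∈ τ.
  V = {}: π^{-1}(V) = ∅ ∈ τ ✓.
  V = {[ζ=η]}: π^{-1}(V) = {ζ, η} ∈ τ ✓.
  V = {[θ]}: π^{-1}(V) = {θ} ∉ τ ✗.
  V = {[ζ=η], [θ]}: π^{-1}(V) = {ζ, η, θ} ∈ τ ✓.
  V = {[ι]}: π^{-1}(V) = {ι} ∉ τ ✗.
  V = {[ζ=η], [ι]}: π^{-1}(V) = {ζ, η, ι} ∉ τ ✗.
  V = {[θ], [ι]}: π^{-1}(V) = {θ, ι} ∉ τ ✗.
  V = {[ζ=η], [θ], [ι]}: π^{-1}(V) = {ζ, η, θ, ι} ∈ τ ✓.
Open sets in the quotient: τ_Q = {{}, {[ζ=η]}, {[ζ=η], [θ]}, {[ζ=η], [θ], [ι]}} (4 elements).


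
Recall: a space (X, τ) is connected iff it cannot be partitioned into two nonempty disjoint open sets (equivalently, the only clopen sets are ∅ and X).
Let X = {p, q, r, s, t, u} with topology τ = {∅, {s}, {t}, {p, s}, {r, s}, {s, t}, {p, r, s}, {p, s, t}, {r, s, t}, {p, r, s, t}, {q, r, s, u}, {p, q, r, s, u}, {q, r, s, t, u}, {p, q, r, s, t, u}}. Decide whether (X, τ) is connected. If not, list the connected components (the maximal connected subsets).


(X, τ) is disconnected; components = [{t}, {p, q, r, s, u}].

Find clopen sets (U ∈ τ with X ∖ U ∈ τ):
  U = ∅, X ∖ U = {p, q, r, s, t, u} — both open, so U is clopen.
  U = {t}, X ∖ U = {p, q, r, s, u} — both open, so U is clopen.
  U = {p, q, r, s, u}, X ∖ U = {t} — both open, so U is clopen.
  U = {p, q, r, s, t, u}, X ∖ U = ∅ — both open, so U is clopen.
Nontrivial clopen(s) exist: e.g. {t}. So (X, τ) is disconnected.
Compute connected components by grouping points that agree on all clopens:
  component: {t}
  component: {p, q, r, s, u}


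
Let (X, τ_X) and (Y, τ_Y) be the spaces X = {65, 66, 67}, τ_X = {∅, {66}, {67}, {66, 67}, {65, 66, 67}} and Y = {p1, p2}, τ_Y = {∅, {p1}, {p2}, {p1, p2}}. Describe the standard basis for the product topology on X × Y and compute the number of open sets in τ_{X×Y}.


Basis B = {∅ × ∅, {66} × {p1}, {66} × {p2}, {67} × {p1}, {67} × {p2}, {66} × {p1, p2}, {66, 67} × {p1}, {66, 67} × {p2}, {67} × {p1, p2}, {65, 66, 67} × {p1}, {65, 66, 67} × {p2}, {66, 67} × {p1, p2}, {65, 66, 67} × {p1, p2}}; |τ_{X×Y}| = 25.

Enumerate products U × V with U ∈ τ_X, V ∈ τ_Y (deduplicated):
  ∅ × ∅ = {} (∅)
  {66} × {p1} = {(66,p1)}
  {66} × {p2} = {(66,p2)}
  {67} × {p1} = {(67,p1)}
  {67} × {p2} = {(67,p2)}
  {66} × {p1, p2} = {(66,p1), (66,p2)}
  {66, 67} × {p1} = {(66,p1), (67,p1)}
  {66, 67} × {p2} = {(66,p2), (67,p2)}
  {67} × {p1, p2} = {(67,p1), (67,p2)}
  {65, 66, 67} × {p1} = {(65,p1), (66,p1), (67,p1)}
  {65, 66, 67} × {p2} = {(65,p2), (66,p2), (67,p2)}
  {66, 67} × {p1, p2} = {(66,p1), (66,p2), (67,p1), (67,p2)}
  {65, 66, 67} × {p1, p2} = {(65,p1), (65,p2), (66,p1), (66,p2), (67,p1), (67,p2)}
These 13 distinct sets form the basis B.
Close under arbitrary unions to get τ_{X×Y}; counting gives |τ_{X×Y}| = 25.


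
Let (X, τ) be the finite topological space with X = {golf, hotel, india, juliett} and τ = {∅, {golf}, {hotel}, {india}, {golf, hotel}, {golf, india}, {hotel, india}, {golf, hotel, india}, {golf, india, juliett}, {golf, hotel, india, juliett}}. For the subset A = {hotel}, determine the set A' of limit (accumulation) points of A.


A' = ∅

For each x ∈ X, list the open sets U ∈ τ with x ∈ U, then check whether U ∩ (A ∖ {x}) ≠ ∅ for every such U.
  x = golf: open {golf} ∋ x has {golf} ∩ (A ∖ {golf}) = ∅, so x is NOT a limit point.
  x = hotel: open {hotel} ∋ x has {hotel} ∩ (A ∖ {hotel}) = ∅, so x is NOT a limit point.
  x = india: open {india} ∋ x has {india} ∩ (A ∖ {india}) = ∅, so x is NOT a limit point.
  x = juliett: open {golf, india, juliett} ∋ x has {golf, india, juliett} ∩ (A ∖ {juliett}) = ∅, so x is NOT a limit point.
Collecting: A' = ∅.


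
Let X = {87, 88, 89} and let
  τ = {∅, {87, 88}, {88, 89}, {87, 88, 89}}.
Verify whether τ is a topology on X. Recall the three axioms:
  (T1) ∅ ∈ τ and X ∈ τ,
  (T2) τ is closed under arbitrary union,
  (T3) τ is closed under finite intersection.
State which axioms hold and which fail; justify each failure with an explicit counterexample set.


τ is NOT a topology on X.

Axiom (T1): ∅ ∈ τ? Yes; X ∈ τ? Yes.
Axiom (T2/T3): check pairwise unions and intersections of members of τ.
Counterexample for (T3): {87, 88} ∩ {88, 89} = {88} ∉ τ. Therefore τ is NOT a topology.


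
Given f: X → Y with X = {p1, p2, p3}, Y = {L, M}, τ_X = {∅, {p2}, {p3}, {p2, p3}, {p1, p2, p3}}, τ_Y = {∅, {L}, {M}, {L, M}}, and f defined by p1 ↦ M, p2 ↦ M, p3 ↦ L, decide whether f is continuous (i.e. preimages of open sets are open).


f is NOT continuous.

Compute f^{-1}(U) for each U ∈ τ_Y:
  U = ∅: f^{-1}(U) = ∅ ∈ τ_X ✓.
  U = {L}: f^{-1}(U) = {p3} ∈ τ_X ✓.
  U = {M}: f^{-1}(U) = {p1, p2} ∉ τ_X ✗.
  U = {L, M}: f^{-1}(U) = {p1, p2, p3} ∈ τ_X ✓.
Found U = {M} with f^{-1}(U) = {p1, p2} not in τ_X. Therefore f is NOT continuous.


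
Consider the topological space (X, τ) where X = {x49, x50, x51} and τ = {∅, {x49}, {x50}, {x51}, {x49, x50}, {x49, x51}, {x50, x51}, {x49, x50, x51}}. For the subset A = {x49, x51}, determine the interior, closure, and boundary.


int(A) = {x49, x51}, cl(A) = {x49, x51}, ∂A = ∅.

Closed sets in (X, τ) are complements of opens:
  closed(X, τ) = {∅, {x49}, {x50}, {x51}, {x49, x50}, {x49, x51}, {x50, x51}, {x49, x50, x51}}.
int(A) = ⋃ {U ∈ τ : U ⊆ A}. Opens contained in A: ∅, {x49}, {x51}, {x49, x51}.
Taking the union of these: int(A) = {x49, x51}.
cl(A) = ⋂ {C closed : A ⊆ C}. Closed sets containing A: {x49, x51}, {x49, x50, x51}.
Intersecting these: cl(A) = {x49, x51}.
∂A = cl(A) ∖ int(A) = {x49, x51} ∖ {x49, x51} = ∅.


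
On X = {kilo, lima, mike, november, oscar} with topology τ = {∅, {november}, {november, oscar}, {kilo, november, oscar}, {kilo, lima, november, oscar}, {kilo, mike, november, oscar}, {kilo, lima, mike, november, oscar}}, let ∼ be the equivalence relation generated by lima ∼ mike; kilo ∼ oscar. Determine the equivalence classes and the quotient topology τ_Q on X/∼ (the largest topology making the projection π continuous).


X/∼ = {[kilo=oscar], [lima=mike], [november]}; |τ_Q| = 4.

Equivalence classes: [kilo=oscar], [lima=mike], [november].
Quotient map π: X → X/∼ sends kilo ↦ [kilo=oscar], lima ↦ [lima=mike], mike ↦ [lima=mike], november ↦ [november], oscar ↦ [kilo=oscar].
For each subset V ⊆ X/∼, compute π^{-1}(V) ⊆ X and check whether π^{-1}(V) ∈ τ. V is open in τ_Q iff π^{-1}(V) ∈ τ.
  V = {}: π^{-1}(V) = ∅ ∈ τ ✓.
  V = {[kilo=oscar]}: π^{-1}(V) = {kilo, oscar} ∉ τ ✗.
  V = {[lima=mike]}: π^{-1}(V) = {lima, mike} ∉ τ ✗.
  V = {[kilo=oscar], [lima=mike]}: π^{-1}(V) = {kilo, lima, mike, oscar} ∉ τ ✗.
  V = {[november]}: π^{-1}(V) = {november} ∈ τ ✓.
  V = {[kilo=oscar], [november]}: π^{-1}(V) = {kilo, november, oscar} ∈ τ ✓.
  V = {[lima=mike], [november]}: π^{-1}(V) = {lima, mike, november} ∉ τ ✗.
  V = {[kilo=oscar], [lima=mike], [november]}: π^{-1}(V) = {kilo, lima, mike, november, oscar} ∈ τ ✓.
Open sets in the quotient: τ_Q = {{}, {[november]}, {[kilo=oscar], [november]}, {[kilo=oscar], [lima=mike], [november]}} (4 elements).


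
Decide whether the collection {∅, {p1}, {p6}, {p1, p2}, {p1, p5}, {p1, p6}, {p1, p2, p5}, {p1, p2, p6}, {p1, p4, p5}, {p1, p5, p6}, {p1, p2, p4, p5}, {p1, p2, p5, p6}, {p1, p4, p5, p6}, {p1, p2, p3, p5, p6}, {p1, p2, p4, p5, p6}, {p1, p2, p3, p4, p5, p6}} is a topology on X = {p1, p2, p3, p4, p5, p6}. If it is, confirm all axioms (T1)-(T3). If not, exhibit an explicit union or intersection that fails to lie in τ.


τ IS a topology on X.

Axiom (T1): ∅ ∈ τ? Yes; X ∈ τ? Yes.
Axiom (T2/T3): check pairwise unions and intersections of members of τ.
All pairwise intersections and unions checked — each lies in τ. Therefore τ satisfies (T1), (T2), (T3): it IS a topology on X.


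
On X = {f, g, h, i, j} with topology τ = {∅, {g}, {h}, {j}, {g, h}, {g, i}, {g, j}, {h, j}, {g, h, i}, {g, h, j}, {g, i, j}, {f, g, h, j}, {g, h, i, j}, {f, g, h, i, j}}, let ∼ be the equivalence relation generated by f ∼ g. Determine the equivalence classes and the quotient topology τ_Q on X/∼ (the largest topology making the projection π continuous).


X/∼ = {[f=g], [h], [i], [j]}; |τ_Q| = 6.

Equivalence classes: [f=g], [h], [i], [j].
Quotient map π: X → X/∼ sends f ↦ [f=g], g ↦ [f=g], h ↦ [h], i ↦ [i], j ↦ [j].
For each subset V ⊆ X/∼, compute π^{-1}(V) ⊆ X and check whether π^{-1}(V) ∈ τ. V is open in τ_Q iff π^{-1}(V) ∈ τ.
  V = {}: π^{-1}(V) = ∅ ∈ τ ✓.
  V = {[f=g]}: π^{-1}(V) = {f, g} ∉ τ ✗.
  V = {[h]}: π^{-1}(V) = {h} ∈ τ ✓.
  V = {[f=g], [h]}: π^{-1}(V) = {f, g, h} ∉ τ ✗.
  V = {[i]}: π^{-1}(V) = {i} ∉ τ ✗.
  V = {[f=g], [i]}: π^{-1}(V) = {f, g, i} ∉ τ ✗.
  V = {[h], [i]}: π^{-1}(V) = {h, i} ∉ τ ✗.
  V = {[f=g], [h], [i]}: π^{-1}(V) = {f, g, h, i} ∉ τ ✗.
  V = {[j]}: π^{-1}(V) = {j} ∈ τ ✓.
  V = {[f=g], [j]}: π^{-1}(V) = {f, g, j} ∉ τ ✗.
  V = {[h], [j]}: π^{-1}(V) = {h, j} ∈ τ ✓.
  V = {[f=g], [h], [j]}: π^{-1}(V) = {f, g, h, j} ∈ τ ✓.
  V = {[i], [j]}: π^{-1}(V) = {i, j} ∉ τ ✗.
  V = {[f=g], [i], [j]}: π^{-1}(V) = {f, g, i, j} ∉ τ ✗.
  V = {[h], [i], [j]}: π^{-1}(V) = {h, i, j} ∉ τ ✗.
  V = {[f=g], [h], [i], [j]}: π^{-1}(V) = {f, g, h, i, j} ∈ τ ✓.
Open sets in the quotient: τ_Q = {{}, {[h]}, {[j]}, {[h], [j]}, {[f=g], [h], [j]}, {[f=g], [h], [i], [j]}} (6 elements).


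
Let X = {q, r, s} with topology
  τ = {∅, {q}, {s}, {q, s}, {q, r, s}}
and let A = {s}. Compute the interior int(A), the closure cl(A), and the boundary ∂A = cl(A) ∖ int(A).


int(A) = {s}, cl(A) = {r, s}, ∂A = {r}.

Closed sets in (X, τ) are complements of opens:
  closed(X, τ) = {∅, {r}, {q, r}, {r, s}, {q, r, s}}.
int(A) = ⋃ {U ∈ τ : U ⊆ A}. Opens contained in A: ∅, {s}.
Taking the union of these: int(A) = {s}.
cl(A) = ⋂ {C closed : A ⊆ C}. Closed sets containing A: {r, s}, {q, r, s}.
Intersecting these: cl(A) = {r, s}.
∂A = cl(A) ∖ int(A) = {r, s} ∖ {s} = {r}.


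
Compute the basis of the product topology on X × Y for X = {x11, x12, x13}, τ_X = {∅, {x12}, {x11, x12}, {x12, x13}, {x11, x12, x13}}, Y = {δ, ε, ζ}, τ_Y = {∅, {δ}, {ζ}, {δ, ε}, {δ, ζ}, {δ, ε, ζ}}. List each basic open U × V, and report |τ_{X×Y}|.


Basis B = {∅ × ∅, {x12} × {δ}, {x12} × {ζ}, {x11, x12} × {δ}, {x11, x12} × {ζ}, {x12} × {δ, ε}, {x12} × {δ, ζ}, {x12, x13} × {δ}, {x12, x13} × {ζ}, {x11, x12, x13} × {δ}, {x11, x12, x13} × {ζ}, {x12} × {δ, ε, ζ}, {x11, x12} × {δ, ε}, {x11, x12} × {δ, ζ}, {x12, x13} × {δ, ε}, {x12, x13} × {δ, ζ}, {x11, x12} × {δ, ε, ζ}, {x11, x12, x13} × {δ, ε}, {x11, x12, x13} × {δ, ζ}, {x12, x13} × {δ, ε, ζ}, {x11, x12, x13} × {δ, ε, ζ}}; |τ_{X×Y}| = 70.

Enumerate products U × V with U ∈ τ_X, V ∈ τ_Y (deduplicated):
  ∅ × ∅ = {} (∅)
  {x12} × {δ} = {(x12,δ)}
  {x12} × {ζ} = {(x12,ζ)}
  {x11, x12} × {δ} = {(x11,δ), (x12,δ)}
  {x11, x12} × {ζ} = {(x11,ζ), (x12,ζ)}
  {x12} × {δ, ε} = {(x12,δ), (x12,ε)}
  {x12} × {δ, ζ} = {(x12,δ), (x12,ζ)}
  {x12, x13} × {δ} = {(x12,δ), (x13,δ)}
  {x12, x13} × {ζ} = {(x12,ζ), (x13,ζ)}
  {x11, x12, x13} × {δ} = {(x11,δ), (x12,δ), (x13,δ)}
  {x11, x12, x13} × {ζ} = {(x11,ζ), (x12,ζ), (x13,ζ)}
  {x12} × {δ, ε, ζ} = {(x12,δ), (x12,ε), (x12,ζ)}
  {x11, x12} × {δ, ε} = {(x11,δ), (x11,ε), (x12,δ), (x12,ε)}
  {x11, x12} × {δ, ζ} = {(x11,δ), (x11,ζ), (x12,δ), (x12,ζ)}
  {x12, x13} × {δ, ε} = {(x12,δ), (x12,ε), (x13,δ), (x13,ε)}
  {x12, x13} × {δ, ζ} = {(x12,δ), (x12,ζ), (x13,δ), (x13,ζ)}
  {x11, x12} × {δ, ε, ζ} = {(x11,δ), (x11,ε), (x11,ζ), (x12,δ), (x12,ε), (x12,ζ)}
  {x11, x12, x13} × {δ, ε} = {(x11,δ), (x11,ε), (x12,δ), (x12,ε), (x13,δ), (x13,ε)}
  {x11, x12, x13} × {δ, ζ} = {(x11,δ), (x11,ζ), (x12,δ), (x12,ζ), (x13,δ), (x13,ζ)}
  {x12, x13} × {δ, ε, ζ} = {(x12,δ), (x12,ε), (x12,ζ), (x13,δ), (x13,ε), (x13,ζ)}
  {x11, x12, x13} × {δ, ε, ζ} = {(x11,δ), (x11,ε), (x11,ζ), (x12,δ), (x12,ε), (x12,ζ), (x13,δ), (x13,ε), (x13,ζ)}
These 21 distinct sets form the basis B.
Close under arbitrary unions to get τ_{X×Y}; counting gives |τ_{X×Y}| = 70.


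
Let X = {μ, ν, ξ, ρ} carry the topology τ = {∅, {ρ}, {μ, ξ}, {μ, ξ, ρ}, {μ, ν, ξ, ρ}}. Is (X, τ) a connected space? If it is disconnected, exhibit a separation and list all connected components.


(X, τ) is connected.

Find clopen sets (U ∈ τ with X ∖ U ∈ τ):
  U = ∅, X ∖ U = {μ, ν, ξ, ρ} — both open, so U is clopen.
  U = {μ, ν, ξ, ρ}, X ∖ U = ∅ — both open, so U is clopen.
Only trivial clopens (∅ and X) exist, so (X, τ) is connected.
Compute connected components by grouping points that agree on all clopens:
  component: {μ, ν, ξ, ρ}


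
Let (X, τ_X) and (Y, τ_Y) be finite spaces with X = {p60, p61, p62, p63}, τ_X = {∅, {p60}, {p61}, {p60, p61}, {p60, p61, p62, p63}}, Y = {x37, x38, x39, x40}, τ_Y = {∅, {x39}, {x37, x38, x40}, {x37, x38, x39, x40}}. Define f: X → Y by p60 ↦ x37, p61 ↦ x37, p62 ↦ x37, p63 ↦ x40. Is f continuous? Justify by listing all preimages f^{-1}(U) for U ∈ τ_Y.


f IS continuous.

Compute f^{-1}(U) for each U ∈ τ_Y:
  U = ∅: f^{-1}(U) = ∅ ∈ τ_X ✓.
  U = {x39}: f^{-1}(U) = ∅ ∈ τ_X ✓.
  U = {x37, x38, x40}: f^{-1}(U) = {p60, p61, p62, p63} ∈ τ_X ✓.
  U = {x37, x38, x39, x40}: f^{-1}(U) = {p60, p61, p62, p63} ∈ τ_X ✓.
Every preimage lies in τ_X, so f IS continuous.


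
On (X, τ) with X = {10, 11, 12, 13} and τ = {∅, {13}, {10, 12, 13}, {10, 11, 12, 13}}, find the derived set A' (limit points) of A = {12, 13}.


A' = {10, 11, 12}

For each x ∈ X, list the open sets U ∈ τ with x ∈ U, then check whether U ∩ (A ∖ {x}) ≠ ∅ for every such U.
  x = 10: opens ∋ x are {10, 12, 13}, {10, 11, 12, 13}; each meets A ∖ {10}, so x IS a limit point.
  x = 11: opens ∋ x are {10, 11, 12, 13}; each meets A ∖ {11}, so x IS a limit point.
  x = 12: opens ∋ x are {10, 12, 13}, {10, 11, 12, 13}; each meets A ∖ {12}, so x IS a limit point.
  x = 13: open {13} ∋ x has {13} ∩ (A ∖ {13}) = ∅, so x is NOT a limit point.
Collecting: A' = {10, 11, 12}.


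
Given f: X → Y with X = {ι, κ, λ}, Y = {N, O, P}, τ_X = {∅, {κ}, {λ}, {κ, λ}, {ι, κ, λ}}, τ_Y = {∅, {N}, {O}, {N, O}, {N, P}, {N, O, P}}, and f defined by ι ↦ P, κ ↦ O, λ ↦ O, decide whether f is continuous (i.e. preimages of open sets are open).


f is NOT continuous.

Compute f^{-1}(U) for each U ∈ τ_Y:
  U = ∅: f^{-1}(U) = ∅ ∈ τ_X ✓.
  U = {N}: f^{-1}(U) = ∅ ∈ τ_X ✓.
  U = {O}: f^{-1}(U) = {κ, λ} ∈ τ_X ✓.
  U = {N, O}: f^{-1}(U) = {κ, λ} ∈ τ_X ✓.
  U = {N, P}: f^{-1}(U) = {ι} ∉ τ_X ✗.
  U = {N, O, P}: f^{-1}(U) = {ι, κ, λ} ∈ τ_X ✓.
Found U = {N, P} with f^{-1}(U) = {ι} not in τ_X. Therefore f is NOT continuous.


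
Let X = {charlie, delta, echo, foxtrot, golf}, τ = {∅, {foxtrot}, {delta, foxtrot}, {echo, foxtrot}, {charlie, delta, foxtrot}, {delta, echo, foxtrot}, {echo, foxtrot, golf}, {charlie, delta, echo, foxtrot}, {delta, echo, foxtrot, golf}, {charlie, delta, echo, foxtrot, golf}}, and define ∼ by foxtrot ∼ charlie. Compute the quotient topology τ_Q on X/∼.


X/∼ = {[charlie=foxtrot], [delta], [echo], [golf]}; |τ_Q| = 4.

Equivalence classes: [charlie=foxtrot], [delta], [echo], [golf].
Quotient map π: X → X/∼ sends charlie ↦ [charlie=foxtrot], delta ↦ [delta], echo ↦ [echo], foxtrot ↦ [charlie=foxtrot], golf ↦ [golf].
For each subset V ⊆ X/∼, compute π^{-1}(V) ⊆ X and check whether π^{-1}(V) ∈ τ. V is open in τ_Q iff π^{-1}(V) ∈ τ.
  V = {}: π^{-1}(V) = ∅ ∈ τ ✓.
  V = {[charlie=foxtrot]}: π^{-1}(V) = {charlie, foxtrot} ∉ τ ✗.
  V = {[delta]}: π^{-1}(V) = {delta} ∉ τ ✗.
  V = {[charlie=foxtrot], [delta]}: π^{-1}(V) = {charlie, delta, foxtrot} ∈ τ ✓.
  V = {[echo]}: π^{-1}(V) = {echo} ∉ τ ✗.
  V = {[charlie=foxtrot], [echo]}: π^{-1}(V) = {charlie, echo, foxtrot} ∉ τ ✗.
  V = {[delta], [echo]}: π^{-1}(V) = {delta, echo} ∉ τ ✗.
  V = {[charlie=foxtrot], [delta], [echo]}: π^{-1}(V) = {charlie, delta, echo, foxtrot} ∈ τ ✓.
  V = {[golf]}: π^{-1}(V) = {golf} ∉ τ ✗.
  V = {[charlie=foxtrot], [golf]}: π^{-1}(V) = {charlie, foxtrot, golf} ∉ τ ✗.
  V = {[delta], [golf]}: π^{-1}(V) = {delta, golf} ∉ τ ✗.
  V = {[charlie=foxtrot], [delta], [golf]}: π^{-1}(V) = {charlie, delta, foxtrot, golf} ∉ τ ✗.
  V = {[echo], [golf]}: π^{-1}(V) = {echo, golf} ∉ τ ✗.
  V = {[charlie=foxtrot], [echo], [golf]}: π^{-1}(V) = {charlie, echo, foxtrot, golf} ∉ τ ✗.
  V = {[delta], [echo], [golf]}: π^{-1}(V) = {delta, echo, golf} ∉ τ ✗.
  V = {[charlie=foxtrot], [delta], [echo], [golf]}: π^{-1}(V) = {charlie, delta, echo, foxtrot, golf} ∈ τ ✓.
Open sets in the quotient: τ_Q = {{}, {[charlie=foxtrot], [delta]}, {[charlie=foxtrot], [delta], [echo]}, {[charlie=foxtrot], [delta], [echo], [golf]}} (4 elements).
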